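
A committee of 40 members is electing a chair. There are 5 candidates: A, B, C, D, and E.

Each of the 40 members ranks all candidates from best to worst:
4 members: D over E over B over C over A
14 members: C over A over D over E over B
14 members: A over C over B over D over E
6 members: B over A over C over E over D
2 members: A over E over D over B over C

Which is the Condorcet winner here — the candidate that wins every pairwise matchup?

A vs B: 30–10
A vs C: 22–18
A vs D: 36–4
A vs E: 36–4
A beats every other candidate.

A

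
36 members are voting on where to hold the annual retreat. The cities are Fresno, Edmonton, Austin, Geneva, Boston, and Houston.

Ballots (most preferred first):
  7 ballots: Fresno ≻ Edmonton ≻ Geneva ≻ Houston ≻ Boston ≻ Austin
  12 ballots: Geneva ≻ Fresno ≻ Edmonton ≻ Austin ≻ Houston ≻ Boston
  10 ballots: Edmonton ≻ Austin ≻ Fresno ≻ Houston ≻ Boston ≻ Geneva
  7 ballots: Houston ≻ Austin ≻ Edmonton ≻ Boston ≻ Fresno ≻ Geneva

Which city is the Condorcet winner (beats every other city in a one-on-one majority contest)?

Fresno vs Edmonton: 19–17
Fresno vs Austin: 19–17
Fresno vs Geneva: 24–12
Fresno vs Boston: 29–7
Fresno vs Houston: 29–7
Fresno beats every other city.

Fresno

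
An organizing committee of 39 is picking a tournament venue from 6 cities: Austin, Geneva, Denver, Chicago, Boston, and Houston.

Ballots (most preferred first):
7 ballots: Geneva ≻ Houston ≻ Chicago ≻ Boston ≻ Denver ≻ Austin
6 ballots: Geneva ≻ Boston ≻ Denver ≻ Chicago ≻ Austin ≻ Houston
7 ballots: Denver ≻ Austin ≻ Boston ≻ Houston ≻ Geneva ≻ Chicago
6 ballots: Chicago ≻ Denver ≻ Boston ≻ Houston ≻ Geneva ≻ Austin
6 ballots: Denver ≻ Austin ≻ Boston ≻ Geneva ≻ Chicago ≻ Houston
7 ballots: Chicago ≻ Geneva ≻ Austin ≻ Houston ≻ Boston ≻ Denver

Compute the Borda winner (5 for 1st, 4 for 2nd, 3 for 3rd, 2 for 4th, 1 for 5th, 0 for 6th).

Austin: 7×0 + 6×1 + 7×4 + 6×0 + 6×4 + 7×3 = 79
Geneva: 7×5 + 6×5 + 7×1 + 6×1 + 6×2 + 7×4 = 118
Denver: 7×1 + 6×3 + 7×5 + 6×4 + 6×5 + 7×0 = 114
Chicago: 7×3 + 6×2 + 7×0 + 6×5 + 6×1 + 7×5 = 104
Boston: 7×2 + 6×4 + 7×3 + 6×3 + 6×3 + 7×1 = 102
Houston: 7×4 + 6×0 + 7×2 + 6×2 + 6×0 + 7×2 = 68

Geneva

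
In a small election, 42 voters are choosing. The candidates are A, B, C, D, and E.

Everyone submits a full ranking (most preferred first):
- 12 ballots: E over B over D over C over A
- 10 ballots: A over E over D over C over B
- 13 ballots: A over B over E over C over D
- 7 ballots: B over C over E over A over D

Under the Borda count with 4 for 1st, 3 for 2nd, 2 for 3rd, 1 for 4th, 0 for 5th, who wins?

A: 12×0 + 10×4 + 13×4 + 7×1 = 99
B: 12×3 + 10×0 + 13×3 + 7×4 = 103
C: 12×1 + 10×1 + 13×1 + 7×3 = 56
D: 12×2 + 10×2 + 13×0 + 7×0 = 44
E: 12×4 + 10×3 + 13×2 + 7×2 = 118

E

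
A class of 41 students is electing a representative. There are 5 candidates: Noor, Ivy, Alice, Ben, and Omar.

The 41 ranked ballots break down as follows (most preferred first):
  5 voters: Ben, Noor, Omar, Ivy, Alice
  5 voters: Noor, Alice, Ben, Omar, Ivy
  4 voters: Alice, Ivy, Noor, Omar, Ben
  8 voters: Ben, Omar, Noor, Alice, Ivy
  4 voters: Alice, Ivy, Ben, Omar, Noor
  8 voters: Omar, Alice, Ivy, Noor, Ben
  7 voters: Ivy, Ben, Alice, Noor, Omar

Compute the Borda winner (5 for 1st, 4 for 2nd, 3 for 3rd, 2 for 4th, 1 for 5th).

Noor: 5×4 + 5×5 + 4×3 + 8×3 + 4×1 + 8×2 + 7×2 = 115
Ivy: 5×2 + 5×1 + 4×4 + 8×1 + 4×4 + 8×3 + 7×5 = 114
Alice: 5×1 + 5×4 + 4×5 + 8×2 + 4×5 + 8×4 + 7×3 = 134
Ben: 5×5 + 5×3 + 4×1 + 8×5 + 4×3 + 8×1 + 7×4 = 132
Omar: 5×3 + 5×2 + 4×2 + 8×4 + 4×2 + 8×5 + 7×1 = 120

Alice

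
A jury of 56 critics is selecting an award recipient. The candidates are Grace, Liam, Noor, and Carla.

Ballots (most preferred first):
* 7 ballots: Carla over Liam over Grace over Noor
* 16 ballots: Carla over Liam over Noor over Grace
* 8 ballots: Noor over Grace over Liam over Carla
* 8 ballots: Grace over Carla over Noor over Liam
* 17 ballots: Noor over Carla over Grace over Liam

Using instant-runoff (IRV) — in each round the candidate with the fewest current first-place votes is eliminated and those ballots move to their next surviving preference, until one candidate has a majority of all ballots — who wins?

Carla

Round 1: Grace 8, Liam 0, Noor 25, Carla 23. Liam eliminated.
Round 2: Grace 8, Noor 25, Carla 23. Grace eliminated.
Round 3: Noor 25, Carla 31. Carla has a majority (≥29).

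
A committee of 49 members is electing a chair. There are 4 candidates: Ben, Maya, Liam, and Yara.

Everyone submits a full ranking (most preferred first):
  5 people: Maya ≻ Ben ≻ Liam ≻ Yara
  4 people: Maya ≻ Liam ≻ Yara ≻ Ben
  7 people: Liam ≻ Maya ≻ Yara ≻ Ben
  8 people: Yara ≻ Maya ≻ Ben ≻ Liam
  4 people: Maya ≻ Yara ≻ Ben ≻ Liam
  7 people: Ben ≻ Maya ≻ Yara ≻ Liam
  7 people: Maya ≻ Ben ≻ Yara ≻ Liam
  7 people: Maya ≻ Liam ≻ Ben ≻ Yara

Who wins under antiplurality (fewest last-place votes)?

Last-place votes: Ben 11, Maya 0, Liam 26, Yara 12.

Maya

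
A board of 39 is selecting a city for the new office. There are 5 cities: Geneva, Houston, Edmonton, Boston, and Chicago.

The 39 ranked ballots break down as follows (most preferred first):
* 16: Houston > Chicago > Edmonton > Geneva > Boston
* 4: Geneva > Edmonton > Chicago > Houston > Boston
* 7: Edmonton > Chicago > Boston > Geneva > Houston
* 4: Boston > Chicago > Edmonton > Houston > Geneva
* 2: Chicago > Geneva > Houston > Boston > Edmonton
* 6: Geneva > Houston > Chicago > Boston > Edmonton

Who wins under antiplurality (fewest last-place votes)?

Chicago

Last-place votes: Geneva 4, Houston 7, Edmonton 8, Boston 20, Chicago 0.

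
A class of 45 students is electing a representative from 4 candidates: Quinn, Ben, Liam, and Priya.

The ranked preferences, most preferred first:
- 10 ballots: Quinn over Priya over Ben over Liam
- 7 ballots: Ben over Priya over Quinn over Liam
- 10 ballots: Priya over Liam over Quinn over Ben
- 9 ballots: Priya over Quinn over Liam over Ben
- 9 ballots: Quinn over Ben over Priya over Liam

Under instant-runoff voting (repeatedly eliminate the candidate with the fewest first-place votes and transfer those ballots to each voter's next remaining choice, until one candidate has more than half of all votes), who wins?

Priya

Round 1: Quinn 19, Ben 7, Liam 0, Priya 19. Liam eliminated.
Round 2: Quinn 19, Ben 7, Priya 19. Ben eliminated.
Round 3: Quinn 19, Priya 26. Priya has a majority (≥23).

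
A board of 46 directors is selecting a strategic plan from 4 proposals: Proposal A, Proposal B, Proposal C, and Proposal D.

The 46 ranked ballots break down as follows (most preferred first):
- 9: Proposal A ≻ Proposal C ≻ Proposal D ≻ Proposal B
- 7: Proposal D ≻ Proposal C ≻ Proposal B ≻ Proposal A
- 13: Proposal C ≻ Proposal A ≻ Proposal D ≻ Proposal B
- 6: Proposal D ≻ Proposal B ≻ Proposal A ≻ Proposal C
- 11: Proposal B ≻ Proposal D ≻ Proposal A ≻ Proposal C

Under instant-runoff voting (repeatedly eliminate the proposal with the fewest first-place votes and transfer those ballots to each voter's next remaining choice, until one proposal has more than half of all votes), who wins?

Round 1: Proposal A 9, Proposal B 11, Proposal C 13, Proposal D 13. Proposal A eliminated.
Round 2: Proposal B 11, Proposal C 22, Proposal D 13. Proposal B eliminated.
Round 3: Proposal C 22, Proposal D 24. Proposal D has a majority (≥24).

Proposal D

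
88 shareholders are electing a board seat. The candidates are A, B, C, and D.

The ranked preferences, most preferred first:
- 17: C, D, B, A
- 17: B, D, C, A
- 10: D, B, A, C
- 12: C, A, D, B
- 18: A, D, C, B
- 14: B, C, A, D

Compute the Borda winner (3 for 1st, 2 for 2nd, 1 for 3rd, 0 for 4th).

A: 17×0 + 17×0 + 10×1 + 12×2 + 18×3 + 14×1 = 102
B: 17×1 + 17×3 + 10×2 + 12×0 + 18×0 + 14×3 = 130
C: 17×3 + 17×1 + 10×0 + 12×3 + 18×1 + 14×2 = 150
D: 17×2 + 17×2 + 10×3 + 12×1 + 18×2 + 14×0 = 146

C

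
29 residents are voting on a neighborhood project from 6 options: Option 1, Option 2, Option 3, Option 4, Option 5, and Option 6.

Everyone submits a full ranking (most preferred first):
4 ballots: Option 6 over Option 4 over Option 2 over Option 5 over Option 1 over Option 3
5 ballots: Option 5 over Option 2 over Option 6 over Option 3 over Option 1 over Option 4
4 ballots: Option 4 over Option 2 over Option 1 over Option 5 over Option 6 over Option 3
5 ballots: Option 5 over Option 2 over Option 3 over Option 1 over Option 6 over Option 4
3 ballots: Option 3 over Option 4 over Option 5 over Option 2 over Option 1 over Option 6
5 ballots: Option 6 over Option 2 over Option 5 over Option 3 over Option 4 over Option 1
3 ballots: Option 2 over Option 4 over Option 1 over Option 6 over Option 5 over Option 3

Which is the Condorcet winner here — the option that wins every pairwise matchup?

Option 2

Option 2 vs Option 1: 29–0
Option 2 vs Option 3: 26–3
Option 2 vs Option 4: 18–11
Option 2 vs Option 5: 16–13
Option 2 vs Option 6: 20–9
Option 2 beats every other option.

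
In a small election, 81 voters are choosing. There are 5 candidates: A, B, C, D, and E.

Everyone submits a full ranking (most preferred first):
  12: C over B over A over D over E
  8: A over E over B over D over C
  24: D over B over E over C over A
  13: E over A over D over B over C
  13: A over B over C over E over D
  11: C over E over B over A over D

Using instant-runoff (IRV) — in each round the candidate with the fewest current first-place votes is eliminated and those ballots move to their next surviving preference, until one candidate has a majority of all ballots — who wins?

Round 1: A 21, B 0, C 23, D 24, E 13. B eliminated.
Round 2: A 21, C 23, D 24, E 13. E eliminated.
Round 3: A 34, C 23, D 24. C eliminated.
Round 4: A 57, D 24. A has a majority (≥41).

A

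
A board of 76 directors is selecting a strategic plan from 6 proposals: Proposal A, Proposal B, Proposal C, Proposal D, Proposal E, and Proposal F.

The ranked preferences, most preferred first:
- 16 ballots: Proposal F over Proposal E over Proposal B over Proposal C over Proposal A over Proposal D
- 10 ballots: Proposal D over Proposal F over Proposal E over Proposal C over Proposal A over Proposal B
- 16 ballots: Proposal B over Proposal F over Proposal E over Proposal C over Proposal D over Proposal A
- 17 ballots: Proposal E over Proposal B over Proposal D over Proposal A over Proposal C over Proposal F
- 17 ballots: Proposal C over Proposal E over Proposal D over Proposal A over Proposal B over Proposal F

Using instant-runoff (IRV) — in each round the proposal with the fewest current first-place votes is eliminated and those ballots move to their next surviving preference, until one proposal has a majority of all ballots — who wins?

Proposal F

Round 1: Proposal A 0, Proposal B 16, Proposal C 17, Proposal D 10, Proposal E 17, Proposal F 16. Proposal A eliminated.
Round 2: Proposal B 16, Proposal C 17, Proposal D 10, Proposal E 17, Proposal F 16. Proposal D eliminated.
Round 3: Proposal B 16, Proposal C 17, Proposal E 17, Proposal F 26. Proposal B eliminated.
Round 4: Proposal C 17, Proposal E 17, Proposal F 42. Proposal F has a majority (≥39).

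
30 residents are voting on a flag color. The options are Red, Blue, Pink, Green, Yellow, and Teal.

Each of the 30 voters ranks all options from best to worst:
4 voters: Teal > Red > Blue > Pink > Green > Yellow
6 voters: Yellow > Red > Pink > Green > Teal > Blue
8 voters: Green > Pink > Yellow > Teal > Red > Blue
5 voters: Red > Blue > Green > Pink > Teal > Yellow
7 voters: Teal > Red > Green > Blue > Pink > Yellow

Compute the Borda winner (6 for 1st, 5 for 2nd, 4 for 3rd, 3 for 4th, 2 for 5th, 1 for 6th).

Red

Red: 4×5 + 6×5 + 8×2 + 5×6 + 7×5 = 131
Blue: 4×4 + 6×1 + 8×1 + 5×5 + 7×3 = 76
Pink: 4×3 + 6×4 + 8×5 + 5×3 + 7×2 = 105
Green: 4×2 + 6×3 + 8×6 + 5×4 + 7×4 = 122
Yellow: 4×1 + 6×6 + 8×4 + 5×1 + 7×1 = 84
Teal: 4×6 + 6×2 + 8×3 + 5×2 + 7×6 = 112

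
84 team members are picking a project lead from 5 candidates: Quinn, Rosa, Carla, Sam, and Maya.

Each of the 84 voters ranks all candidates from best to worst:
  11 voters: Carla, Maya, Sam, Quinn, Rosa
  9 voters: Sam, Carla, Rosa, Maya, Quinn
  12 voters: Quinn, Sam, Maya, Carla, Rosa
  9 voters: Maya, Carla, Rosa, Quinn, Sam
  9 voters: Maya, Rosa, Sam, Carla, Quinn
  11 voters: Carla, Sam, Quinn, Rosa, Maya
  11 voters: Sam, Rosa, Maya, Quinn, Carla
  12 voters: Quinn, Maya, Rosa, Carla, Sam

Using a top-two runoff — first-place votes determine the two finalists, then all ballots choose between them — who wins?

Round 1 first-place votes: Quinn 24, Rosa 0, Carla 22, Sam 20, Maya 18. Quinn and Carla advance.
Runoff: Quinn is ranked above Carla on 35 ballots, Carla above Quinn on 49.

Carla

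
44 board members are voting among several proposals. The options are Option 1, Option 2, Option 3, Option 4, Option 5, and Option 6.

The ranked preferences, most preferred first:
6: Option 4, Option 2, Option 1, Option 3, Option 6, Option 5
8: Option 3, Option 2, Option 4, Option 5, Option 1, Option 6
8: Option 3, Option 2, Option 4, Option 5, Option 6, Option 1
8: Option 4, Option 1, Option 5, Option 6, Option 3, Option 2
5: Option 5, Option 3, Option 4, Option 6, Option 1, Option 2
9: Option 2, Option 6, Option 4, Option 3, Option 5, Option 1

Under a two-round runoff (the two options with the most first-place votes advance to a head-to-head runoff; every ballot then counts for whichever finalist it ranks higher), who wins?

Round 1 first-place votes: Option 1 0, Option 2 9, Option 3 16, Option 4 14, Option 5 5, Option 6 0. Option 3 and Option 4 advance.
Runoff: Option 3 is ranked above Option 4 on 21 ballots, Option 4 above Option 3 on 23.

Option 4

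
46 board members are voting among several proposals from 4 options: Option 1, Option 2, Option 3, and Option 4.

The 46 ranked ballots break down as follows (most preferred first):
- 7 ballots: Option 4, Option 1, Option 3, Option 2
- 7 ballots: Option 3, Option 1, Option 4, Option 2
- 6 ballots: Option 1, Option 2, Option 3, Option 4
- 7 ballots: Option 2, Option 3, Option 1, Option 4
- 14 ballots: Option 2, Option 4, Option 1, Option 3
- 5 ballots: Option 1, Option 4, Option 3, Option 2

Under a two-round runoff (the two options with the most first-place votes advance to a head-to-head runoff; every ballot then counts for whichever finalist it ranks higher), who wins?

Option 1

Round 1 first-place votes: Option 1 11, Option 2 21, Option 3 7, Option 4 7. Option 2 and Option 1 advance.
Runoff: Option 2 is ranked above Option 1 on 21 ballots, Option 1 above Option 2 on 25.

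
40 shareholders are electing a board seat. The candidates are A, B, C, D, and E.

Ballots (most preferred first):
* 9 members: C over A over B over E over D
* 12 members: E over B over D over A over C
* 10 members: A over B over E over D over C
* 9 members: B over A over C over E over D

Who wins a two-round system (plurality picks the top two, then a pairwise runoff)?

Round 1 first-place votes: A 10, B 9, C 9, D 0, E 12. E and A advance.
Runoff: E is ranked above A on 12 ballots, A above E on 28.

A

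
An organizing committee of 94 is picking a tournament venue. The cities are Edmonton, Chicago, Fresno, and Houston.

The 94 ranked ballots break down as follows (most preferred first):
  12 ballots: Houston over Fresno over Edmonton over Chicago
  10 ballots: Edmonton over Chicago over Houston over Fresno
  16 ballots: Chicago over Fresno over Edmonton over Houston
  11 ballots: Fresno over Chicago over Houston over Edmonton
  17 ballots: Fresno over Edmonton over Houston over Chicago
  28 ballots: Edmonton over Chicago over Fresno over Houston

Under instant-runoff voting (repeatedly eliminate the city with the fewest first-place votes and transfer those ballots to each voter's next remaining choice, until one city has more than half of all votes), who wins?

Round 1: Edmonton 38, Chicago 16, Fresno 28, Houston 12. Houston eliminated.
Round 2: Edmonton 38, Chicago 16, Fresno 40. Chicago eliminated.
Round 3: Edmonton 38, Fresno 56. Fresno has a majority (≥48).

Fresno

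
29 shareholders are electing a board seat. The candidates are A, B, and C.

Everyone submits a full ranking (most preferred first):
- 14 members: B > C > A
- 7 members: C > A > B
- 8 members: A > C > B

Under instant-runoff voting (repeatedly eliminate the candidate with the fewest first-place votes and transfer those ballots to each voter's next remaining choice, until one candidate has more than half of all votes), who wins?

A

Round 1: A 8, B 14, C 7. C eliminated.
Round 2: A 15, B 14. A has a majority (≥15).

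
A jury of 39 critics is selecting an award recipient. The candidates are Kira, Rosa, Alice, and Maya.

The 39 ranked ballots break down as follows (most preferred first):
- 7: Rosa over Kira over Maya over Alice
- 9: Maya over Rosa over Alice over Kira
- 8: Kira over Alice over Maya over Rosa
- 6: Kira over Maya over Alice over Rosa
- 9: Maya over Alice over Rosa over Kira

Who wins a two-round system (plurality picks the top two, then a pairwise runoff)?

Round 1 first-place votes: Kira 14, Rosa 7, Alice 0, Maya 18. Maya and Kira advance.
Runoff: Maya is ranked above Kira on 18 ballots, Kira above Maya on 21.

Kira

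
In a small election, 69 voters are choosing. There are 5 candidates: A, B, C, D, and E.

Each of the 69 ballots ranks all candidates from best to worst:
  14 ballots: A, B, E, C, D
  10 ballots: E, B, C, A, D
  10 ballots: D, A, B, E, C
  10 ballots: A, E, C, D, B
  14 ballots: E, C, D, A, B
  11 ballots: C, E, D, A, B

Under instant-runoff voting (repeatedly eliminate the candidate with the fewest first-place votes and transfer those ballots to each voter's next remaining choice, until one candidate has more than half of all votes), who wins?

Round 1: A 24, B 0, C 11, D 10, E 24. B eliminated.
Round 2: A 24, C 11, D 10, E 24. D eliminated.
Round 3: A 34, C 11, E 24. C eliminated.
Round 4: A 34, E 35. E has a majority (≥35).

E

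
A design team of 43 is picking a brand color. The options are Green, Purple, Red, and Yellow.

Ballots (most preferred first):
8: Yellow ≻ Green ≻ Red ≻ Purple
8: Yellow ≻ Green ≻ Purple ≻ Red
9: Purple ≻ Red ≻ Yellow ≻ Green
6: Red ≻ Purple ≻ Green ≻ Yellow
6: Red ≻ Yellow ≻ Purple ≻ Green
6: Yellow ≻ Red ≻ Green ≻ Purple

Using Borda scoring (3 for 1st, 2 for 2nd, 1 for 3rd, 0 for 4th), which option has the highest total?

Green: 8×2 + 8×2 + 9×0 + 6×1 + 6×0 + 6×1 = 44
Purple: 8×0 + 8×1 + 9×3 + 6×2 + 6×1 + 6×0 = 53
Red: 8×1 + 8×0 + 9×2 + 6×3 + 6×3 + 6×2 = 74
Yellow: 8×3 + 8×3 + 9×1 + 6×0 + 6×2 + 6×3 = 87

Yellow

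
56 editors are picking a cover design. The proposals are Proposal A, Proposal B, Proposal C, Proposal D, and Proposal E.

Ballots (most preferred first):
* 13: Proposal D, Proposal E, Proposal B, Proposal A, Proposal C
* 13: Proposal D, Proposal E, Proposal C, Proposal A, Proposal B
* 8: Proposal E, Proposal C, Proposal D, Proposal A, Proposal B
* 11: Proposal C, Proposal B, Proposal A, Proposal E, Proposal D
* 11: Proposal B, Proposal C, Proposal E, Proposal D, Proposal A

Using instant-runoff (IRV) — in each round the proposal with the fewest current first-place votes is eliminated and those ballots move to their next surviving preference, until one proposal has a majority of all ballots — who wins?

Proposal C

Round 1: Proposal A 0, Proposal B 11, Proposal C 11, Proposal D 26, Proposal E 8. Proposal A eliminated.
Round 2: Proposal B 11, Proposal C 11, Proposal D 26, Proposal E 8. Proposal E eliminated.
Round 3: Proposal B 11, Proposal C 19, Proposal D 26. Proposal B eliminated.
Round 4: Proposal C 30, Proposal D 26. Proposal C has a majority (≥29).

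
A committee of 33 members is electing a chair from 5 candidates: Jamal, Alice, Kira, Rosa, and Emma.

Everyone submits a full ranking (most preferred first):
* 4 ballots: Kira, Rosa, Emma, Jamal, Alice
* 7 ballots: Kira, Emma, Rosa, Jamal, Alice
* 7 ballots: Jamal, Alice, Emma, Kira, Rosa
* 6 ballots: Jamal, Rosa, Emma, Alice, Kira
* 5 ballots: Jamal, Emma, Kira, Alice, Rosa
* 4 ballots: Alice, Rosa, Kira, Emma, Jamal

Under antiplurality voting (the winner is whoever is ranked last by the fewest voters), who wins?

Emma

Last-place votes: Jamal 4, Alice 11, Kira 6, Rosa 12, Emma 0.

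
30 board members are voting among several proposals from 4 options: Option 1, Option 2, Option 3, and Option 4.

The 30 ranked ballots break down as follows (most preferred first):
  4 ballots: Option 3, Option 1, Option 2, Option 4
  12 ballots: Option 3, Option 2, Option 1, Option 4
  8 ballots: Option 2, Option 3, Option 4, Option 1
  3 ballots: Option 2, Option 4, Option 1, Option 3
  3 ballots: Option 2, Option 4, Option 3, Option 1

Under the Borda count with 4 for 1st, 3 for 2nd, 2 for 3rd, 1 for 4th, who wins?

Option 1: 4×3 + 12×2 + 8×1 + 3×2 + 3×1 = 53
Option 2: 4×2 + 12×3 + 8×4 + 3×4 + 3×4 = 100
Option 3: 4×4 + 12×4 + 8×3 + 3×1 + 3×2 = 97
Option 4: 4×1 + 12×1 + 8×2 + 3×3 + 3×3 = 50

Option 2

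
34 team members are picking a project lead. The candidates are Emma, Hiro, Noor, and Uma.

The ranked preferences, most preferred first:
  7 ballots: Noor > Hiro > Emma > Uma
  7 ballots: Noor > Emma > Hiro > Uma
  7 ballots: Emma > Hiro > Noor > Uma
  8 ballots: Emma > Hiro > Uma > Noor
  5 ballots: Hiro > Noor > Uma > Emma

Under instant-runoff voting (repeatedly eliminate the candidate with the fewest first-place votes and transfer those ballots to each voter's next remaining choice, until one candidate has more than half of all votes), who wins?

Round 1: Emma 15, Hiro 5, Noor 14, Uma 0. Uma eliminated.
Round 2: Emma 15, Hiro 5, Noor 14. Hiro eliminated.
Round 3: Emma 15, Noor 19. Noor has a majority (≥18).

Noor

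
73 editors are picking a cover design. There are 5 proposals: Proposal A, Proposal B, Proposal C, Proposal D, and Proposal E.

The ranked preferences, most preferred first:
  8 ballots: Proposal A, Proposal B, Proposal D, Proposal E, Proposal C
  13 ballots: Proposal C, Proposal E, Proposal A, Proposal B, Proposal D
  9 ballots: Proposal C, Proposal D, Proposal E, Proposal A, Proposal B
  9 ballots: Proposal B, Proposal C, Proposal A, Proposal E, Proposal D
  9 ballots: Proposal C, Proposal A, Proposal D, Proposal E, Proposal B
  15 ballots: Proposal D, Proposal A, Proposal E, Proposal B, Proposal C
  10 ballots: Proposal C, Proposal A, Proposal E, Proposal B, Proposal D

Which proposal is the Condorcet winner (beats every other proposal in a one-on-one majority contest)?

Proposal C vs Proposal A: 50–23
Proposal C vs Proposal B: 41–32
Proposal C vs Proposal D: 50–23
Proposal C vs Proposal E: 50–23
Proposal C beats every other proposal.

Proposal C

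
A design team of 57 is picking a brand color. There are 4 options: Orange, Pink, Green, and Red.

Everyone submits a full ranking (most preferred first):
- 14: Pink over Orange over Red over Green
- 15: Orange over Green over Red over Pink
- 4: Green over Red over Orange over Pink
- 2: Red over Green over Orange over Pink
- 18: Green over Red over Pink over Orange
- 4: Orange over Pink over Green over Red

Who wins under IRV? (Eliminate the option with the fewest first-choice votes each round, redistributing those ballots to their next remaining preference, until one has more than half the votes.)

Round 1: Orange 19, Pink 14, Green 22, Red 2. Red eliminated.
Round 2: Orange 19, Pink 14, Green 24. Pink eliminated.
Round 3: Orange 33, Green 24. Orange has a majority (≥29).

Orange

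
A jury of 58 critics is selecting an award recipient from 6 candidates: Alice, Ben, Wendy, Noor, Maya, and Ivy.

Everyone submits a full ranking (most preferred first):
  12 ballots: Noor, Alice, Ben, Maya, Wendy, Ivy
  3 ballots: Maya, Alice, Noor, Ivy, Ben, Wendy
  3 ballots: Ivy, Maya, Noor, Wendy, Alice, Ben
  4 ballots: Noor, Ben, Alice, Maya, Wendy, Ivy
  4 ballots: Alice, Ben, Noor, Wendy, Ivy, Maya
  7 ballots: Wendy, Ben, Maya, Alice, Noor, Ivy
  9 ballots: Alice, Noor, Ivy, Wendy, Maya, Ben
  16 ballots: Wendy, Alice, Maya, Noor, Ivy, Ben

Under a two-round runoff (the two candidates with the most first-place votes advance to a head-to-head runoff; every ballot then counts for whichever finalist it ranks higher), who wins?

Noor

Round 1 first-place votes: Alice 13, Ben 0, Wendy 23, Noor 16, Maya 3, Ivy 3. Wendy and Noor advance.
Runoff: Wendy is ranked above Noor on 23 ballots, Noor above Wendy on 35.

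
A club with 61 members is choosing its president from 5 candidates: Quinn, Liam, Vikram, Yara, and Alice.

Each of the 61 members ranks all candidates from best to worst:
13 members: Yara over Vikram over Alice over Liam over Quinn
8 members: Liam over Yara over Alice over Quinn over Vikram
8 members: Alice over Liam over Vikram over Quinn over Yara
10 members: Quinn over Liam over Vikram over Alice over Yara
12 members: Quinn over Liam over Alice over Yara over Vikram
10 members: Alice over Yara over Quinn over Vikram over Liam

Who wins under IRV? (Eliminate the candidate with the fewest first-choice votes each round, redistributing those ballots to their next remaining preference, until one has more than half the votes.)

Yara

Round 1: Quinn 22, Liam 8, Vikram 0, Yara 13, Alice 18. Vikram eliminated.
Round 2: Quinn 22, Liam 8, Yara 13, Alice 18. Liam eliminated.
Round 3: Quinn 22, Yara 21, Alice 18. Alice eliminated.
Round 4: Quinn 30, Yara 31. Yara has a majority (≥31).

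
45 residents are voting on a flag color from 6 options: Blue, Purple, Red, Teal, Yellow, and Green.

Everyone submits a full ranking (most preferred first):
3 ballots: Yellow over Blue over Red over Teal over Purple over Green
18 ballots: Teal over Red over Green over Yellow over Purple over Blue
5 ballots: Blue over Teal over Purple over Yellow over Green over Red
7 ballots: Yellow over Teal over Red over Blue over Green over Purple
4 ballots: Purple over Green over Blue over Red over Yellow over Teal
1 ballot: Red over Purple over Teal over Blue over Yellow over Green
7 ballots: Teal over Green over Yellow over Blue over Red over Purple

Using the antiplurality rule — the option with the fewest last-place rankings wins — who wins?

Last-place votes: Blue 18, Purple 14, Red 5, Teal 4, Yellow 0, Green 4.

Yellow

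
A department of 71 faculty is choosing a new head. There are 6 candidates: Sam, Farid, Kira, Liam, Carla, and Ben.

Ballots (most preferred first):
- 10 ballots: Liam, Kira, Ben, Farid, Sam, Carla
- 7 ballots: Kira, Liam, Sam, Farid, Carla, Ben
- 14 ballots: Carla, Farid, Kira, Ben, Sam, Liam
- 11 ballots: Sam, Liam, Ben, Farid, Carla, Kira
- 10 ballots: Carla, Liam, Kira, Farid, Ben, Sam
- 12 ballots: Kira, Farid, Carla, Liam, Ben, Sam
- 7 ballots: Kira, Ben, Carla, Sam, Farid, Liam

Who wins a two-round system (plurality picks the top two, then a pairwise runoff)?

Kira

Round 1 first-place votes: Sam 11, Farid 0, Kira 26, Liam 10, Carla 24, Ben 0. Kira and Carla advance.
Runoff: Kira is ranked above Carla on 36 ballots, Carla above Kira on 35.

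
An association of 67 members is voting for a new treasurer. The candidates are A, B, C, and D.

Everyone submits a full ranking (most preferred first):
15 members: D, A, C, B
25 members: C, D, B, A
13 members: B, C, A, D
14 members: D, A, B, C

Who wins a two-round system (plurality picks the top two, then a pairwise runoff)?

C

Round 1 first-place votes: A 0, B 13, C 25, D 29. D and C advance.
Runoff: D is ranked above C on 29 ballots, C above D on 38.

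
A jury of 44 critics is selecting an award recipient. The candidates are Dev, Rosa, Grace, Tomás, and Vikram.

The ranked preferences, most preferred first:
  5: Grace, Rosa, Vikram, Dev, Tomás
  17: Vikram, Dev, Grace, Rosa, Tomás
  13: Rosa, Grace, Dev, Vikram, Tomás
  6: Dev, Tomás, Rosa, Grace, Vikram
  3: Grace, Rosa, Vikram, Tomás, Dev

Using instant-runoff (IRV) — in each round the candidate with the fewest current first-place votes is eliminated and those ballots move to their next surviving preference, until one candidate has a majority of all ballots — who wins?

Rosa

Round 1: Dev 6, Rosa 13, Grace 8, Tomás 0, Vikram 17. Tomás eliminated.
Round 2: Dev 6, Rosa 13, Grace 8, Vikram 17. Dev eliminated.
Round 3: Rosa 19, Grace 8, Vikram 17. Grace eliminated.
Round 4: Rosa 27, Vikram 17. Rosa has a majority (≥23).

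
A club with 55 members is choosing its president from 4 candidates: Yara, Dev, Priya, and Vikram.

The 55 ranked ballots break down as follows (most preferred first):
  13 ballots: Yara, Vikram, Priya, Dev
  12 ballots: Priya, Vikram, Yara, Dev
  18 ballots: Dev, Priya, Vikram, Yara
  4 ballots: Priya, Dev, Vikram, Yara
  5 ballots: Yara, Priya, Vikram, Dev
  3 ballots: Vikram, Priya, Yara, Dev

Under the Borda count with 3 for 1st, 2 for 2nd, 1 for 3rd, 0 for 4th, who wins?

Priya

Yara: 13×3 + 12×1 + 18×0 + 4×0 + 5×3 + 3×1 = 69
Dev: 13×0 + 12×0 + 18×3 + 4×2 + 5×0 + 3×0 = 62
Priya: 13×1 + 12×3 + 18×2 + 4×3 + 5×2 + 3×2 = 113
Vikram: 13×2 + 12×2 + 18×1 + 4×1 + 5×1 + 3×3 = 86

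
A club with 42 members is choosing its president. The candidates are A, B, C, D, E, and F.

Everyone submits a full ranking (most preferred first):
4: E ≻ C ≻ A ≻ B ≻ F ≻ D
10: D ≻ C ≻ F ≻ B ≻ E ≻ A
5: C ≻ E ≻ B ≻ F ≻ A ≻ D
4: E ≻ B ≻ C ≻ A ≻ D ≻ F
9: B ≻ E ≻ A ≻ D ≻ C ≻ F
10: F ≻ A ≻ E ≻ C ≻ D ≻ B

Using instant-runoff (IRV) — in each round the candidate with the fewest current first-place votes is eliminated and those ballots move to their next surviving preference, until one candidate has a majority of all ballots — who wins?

E

Round 1: A 0, B 9, C 5, D 10, E 8, F 10. A eliminated.
Round 2: B 9, C 5, D 10, E 8, F 10. C eliminated.
Round 3: B 9, D 10, E 13, F 10. B eliminated.
Round 4: D 10, E 22, F 10. E has a majority (≥22).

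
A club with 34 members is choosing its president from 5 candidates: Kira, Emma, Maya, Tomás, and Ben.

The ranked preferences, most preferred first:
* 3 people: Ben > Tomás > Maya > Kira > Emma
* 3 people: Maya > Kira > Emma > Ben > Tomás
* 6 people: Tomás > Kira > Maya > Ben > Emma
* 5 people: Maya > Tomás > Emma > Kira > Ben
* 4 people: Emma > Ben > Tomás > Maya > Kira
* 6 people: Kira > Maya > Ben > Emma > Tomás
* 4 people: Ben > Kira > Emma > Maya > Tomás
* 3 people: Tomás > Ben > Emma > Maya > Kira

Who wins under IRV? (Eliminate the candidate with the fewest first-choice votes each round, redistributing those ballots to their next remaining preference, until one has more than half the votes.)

Maya

Round 1: Kira 6, Emma 4, Maya 8, Tomás 9, Ben 7. Emma eliminated.
Round 2: Kira 6, Maya 8, Tomás 9, Ben 11. Kira eliminated.
Round 3: Maya 14, Tomás 9, Ben 11. Tomás eliminated.
Round 4: Maya 20, Ben 14. Maya has a majority (≥18).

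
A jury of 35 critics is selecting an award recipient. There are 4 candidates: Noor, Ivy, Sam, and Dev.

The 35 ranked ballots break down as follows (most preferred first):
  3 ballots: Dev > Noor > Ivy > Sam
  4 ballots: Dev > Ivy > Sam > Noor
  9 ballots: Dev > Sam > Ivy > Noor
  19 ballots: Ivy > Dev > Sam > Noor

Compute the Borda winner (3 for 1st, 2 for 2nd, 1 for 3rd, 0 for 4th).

Noor: 3×2 + 4×0 + 9×0 + 19×0 = 6
Ivy: 3×1 + 4×2 + 9×1 + 19×3 = 77
Sam: 3×0 + 4×1 + 9×2 + 19×1 = 41
Dev: 3×3 + 4×3 + 9×3 + 19×2 = 86

Dev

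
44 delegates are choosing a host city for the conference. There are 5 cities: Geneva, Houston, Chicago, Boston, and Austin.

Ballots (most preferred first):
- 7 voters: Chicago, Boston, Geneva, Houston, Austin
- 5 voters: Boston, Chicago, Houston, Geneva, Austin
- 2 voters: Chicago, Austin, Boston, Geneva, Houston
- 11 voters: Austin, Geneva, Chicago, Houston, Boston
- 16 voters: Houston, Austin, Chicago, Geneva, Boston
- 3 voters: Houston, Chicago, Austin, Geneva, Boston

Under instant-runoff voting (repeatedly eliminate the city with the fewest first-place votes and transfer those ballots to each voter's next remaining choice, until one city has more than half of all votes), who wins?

Round 1: Geneva 0, Houston 19, Chicago 9, Boston 5, Austin 11. Geneva eliminated.
Round 2: Houston 19, Chicago 9, Boston 5, Austin 11. Boston eliminated.
Round 3: Houston 19, Chicago 14, Austin 11. Austin eliminated.
Round 4: Houston 19, Chicago 25. Chicago has a majority (≥23).

Chicago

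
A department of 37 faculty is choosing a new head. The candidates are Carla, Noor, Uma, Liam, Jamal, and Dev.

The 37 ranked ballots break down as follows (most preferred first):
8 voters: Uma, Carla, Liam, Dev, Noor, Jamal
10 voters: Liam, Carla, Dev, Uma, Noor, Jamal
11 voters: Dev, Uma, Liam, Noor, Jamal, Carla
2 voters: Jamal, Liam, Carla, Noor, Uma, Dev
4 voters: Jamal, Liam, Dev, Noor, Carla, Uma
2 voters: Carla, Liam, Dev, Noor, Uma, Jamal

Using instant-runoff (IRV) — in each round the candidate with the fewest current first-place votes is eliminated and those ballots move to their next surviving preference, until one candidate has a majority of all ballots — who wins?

Liam

Round 1: Carla 2, Noor 0, Uma 8, Liam 10, Jamal 6, Dev 11. Noor eliminated.
Round 2: Carla 2, Uma 8, Liam 10, Jamal 6, Dev 11. Carla eliminated.
Round 3: Uma 8, Liam 12, Jamal 6, Dev 11. Jamal eliminated.
Round 4: Uma 8, Liam 18, Dev 11. Uma eliminated.
Round 5: Liam 26, Dev 11. Liam has a majority (≥19).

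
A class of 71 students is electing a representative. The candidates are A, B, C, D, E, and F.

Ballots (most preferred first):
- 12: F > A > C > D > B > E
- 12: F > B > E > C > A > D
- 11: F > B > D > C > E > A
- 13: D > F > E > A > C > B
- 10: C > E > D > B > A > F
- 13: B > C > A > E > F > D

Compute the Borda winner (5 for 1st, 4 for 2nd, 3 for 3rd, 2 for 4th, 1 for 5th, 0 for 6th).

A: 12×4 + 12×1 + 11×0 + 13×2 + 10×1 + 13×3 = 135
B: 12×1 + 12×4 + 11×4 + 13×0 + 10×2 + 13×5 = 189
C: 12×3 + 12×2 + 11×2 + 13×1 + 10×5 + 13×4 = 197
D: 12×2 + 12×0 + 11×3 + 13×5 + 10×3 + 13×0 = 152
E: 12×0 + 12×3 + 11×1 + 13×3 + 10×4 + 13×2 = 152
F: 12×5 + 12×5 + 11×5 + 13×4 + 10×0 + 13×1 = 240

F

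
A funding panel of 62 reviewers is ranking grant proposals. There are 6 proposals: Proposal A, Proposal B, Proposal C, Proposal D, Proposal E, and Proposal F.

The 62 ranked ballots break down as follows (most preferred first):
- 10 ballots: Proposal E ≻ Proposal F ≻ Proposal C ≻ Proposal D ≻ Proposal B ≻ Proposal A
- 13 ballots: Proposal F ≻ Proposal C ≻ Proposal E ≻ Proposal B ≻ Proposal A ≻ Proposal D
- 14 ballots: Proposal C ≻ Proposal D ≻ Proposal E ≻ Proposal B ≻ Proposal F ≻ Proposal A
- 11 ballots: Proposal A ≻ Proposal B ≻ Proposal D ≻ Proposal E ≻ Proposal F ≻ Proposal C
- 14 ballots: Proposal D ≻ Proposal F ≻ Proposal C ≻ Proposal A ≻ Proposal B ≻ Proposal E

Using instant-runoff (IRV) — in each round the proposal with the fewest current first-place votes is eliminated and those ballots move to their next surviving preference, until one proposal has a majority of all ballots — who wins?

Proposal D

Round 1: Proposal A 11, Proposal B 0, Proposal C 14, Proposal D 14, Proposal E 10, Proposal F 13. Proposal B eliminated.
Round 2: Proposal A 11, Proposal C 14, Proposal D 14, Proposal E 10, Proposal F 13. Proposal E eliminated.
Round 3: Proposal A 11, Proposal C 14, Proposal D 14, Proposal F 23. Proposal A eliminated.
Round 4: Proposal C 14, Proposal D 25, Proposal F 23. Proposal C eliminated.
Round 5: Proposal D 39, Proposal F 23. Proposal D has a majority (≥32).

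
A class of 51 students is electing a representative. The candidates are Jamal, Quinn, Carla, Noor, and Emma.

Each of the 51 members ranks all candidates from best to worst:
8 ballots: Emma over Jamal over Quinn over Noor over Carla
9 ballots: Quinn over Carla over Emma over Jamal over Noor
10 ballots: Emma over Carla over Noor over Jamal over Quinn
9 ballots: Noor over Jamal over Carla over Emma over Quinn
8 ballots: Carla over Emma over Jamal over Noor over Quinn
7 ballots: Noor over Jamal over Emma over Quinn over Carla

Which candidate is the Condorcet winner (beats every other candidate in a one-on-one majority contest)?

Carla

Carla vs Jamal: 27–24
Carla vs Quinn: 27–24
Carla vs Noor: 27–24
Carla vs Emma: 26–25
Carla beats every other candidate.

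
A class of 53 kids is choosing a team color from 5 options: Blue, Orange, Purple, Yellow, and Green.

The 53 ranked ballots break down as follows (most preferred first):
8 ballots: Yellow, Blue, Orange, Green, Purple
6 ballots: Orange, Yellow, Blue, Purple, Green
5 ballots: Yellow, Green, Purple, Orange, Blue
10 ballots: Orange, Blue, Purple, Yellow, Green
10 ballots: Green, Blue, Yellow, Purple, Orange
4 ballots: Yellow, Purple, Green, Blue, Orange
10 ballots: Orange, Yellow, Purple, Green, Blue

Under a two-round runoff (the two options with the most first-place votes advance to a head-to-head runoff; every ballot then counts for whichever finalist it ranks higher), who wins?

Yellow

Round 1 first-place votes: Blue 0, Orange 26, Purple 0, Yellow 17, Green 10. Orange and Yellow advance.
Runoff: Orange is ranked above Yellow on 26 ballots, Yellow above Orange on 27.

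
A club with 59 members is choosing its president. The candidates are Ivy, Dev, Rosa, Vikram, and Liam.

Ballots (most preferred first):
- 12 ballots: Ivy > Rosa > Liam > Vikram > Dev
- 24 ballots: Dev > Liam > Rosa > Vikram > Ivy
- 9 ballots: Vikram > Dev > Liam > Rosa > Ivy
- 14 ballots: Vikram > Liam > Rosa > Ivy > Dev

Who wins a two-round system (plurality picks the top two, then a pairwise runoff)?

Round 1 first-place votes: Ivy 12, Dev 24, Rosa 0, Vikram 23, Liam 0. Dev and Vikram advance.
Runoff: Dev is ranked above Vikram on 24 ballots, Vikram above Dev on 35.

Vikram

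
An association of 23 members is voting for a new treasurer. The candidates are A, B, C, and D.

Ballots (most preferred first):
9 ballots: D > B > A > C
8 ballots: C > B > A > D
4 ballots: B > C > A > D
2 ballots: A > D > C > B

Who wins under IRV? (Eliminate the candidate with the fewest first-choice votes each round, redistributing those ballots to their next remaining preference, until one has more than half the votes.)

Round 1: A 2, B 4, C 8, D 9. A eliminated.
Round 2: B 4, C 8, D 11. B eliminated.
Round 3: C 12, D 11. C has a majority (≥12).

C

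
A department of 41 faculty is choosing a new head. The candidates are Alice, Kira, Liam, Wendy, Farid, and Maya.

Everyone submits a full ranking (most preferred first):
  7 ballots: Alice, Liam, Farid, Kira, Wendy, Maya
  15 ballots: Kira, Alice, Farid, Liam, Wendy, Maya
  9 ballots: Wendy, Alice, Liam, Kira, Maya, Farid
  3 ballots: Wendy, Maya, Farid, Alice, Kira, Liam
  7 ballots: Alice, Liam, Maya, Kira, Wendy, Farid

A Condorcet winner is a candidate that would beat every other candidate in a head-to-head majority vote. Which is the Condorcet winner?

Alice

Alice vs Kira: 26–15
Alice vs Liam: 41–0
Alice vs Wendy: 29–12
Alice vs Farid: 38–3
Alice vs Maya: 38–3
Alice beats every other candidate.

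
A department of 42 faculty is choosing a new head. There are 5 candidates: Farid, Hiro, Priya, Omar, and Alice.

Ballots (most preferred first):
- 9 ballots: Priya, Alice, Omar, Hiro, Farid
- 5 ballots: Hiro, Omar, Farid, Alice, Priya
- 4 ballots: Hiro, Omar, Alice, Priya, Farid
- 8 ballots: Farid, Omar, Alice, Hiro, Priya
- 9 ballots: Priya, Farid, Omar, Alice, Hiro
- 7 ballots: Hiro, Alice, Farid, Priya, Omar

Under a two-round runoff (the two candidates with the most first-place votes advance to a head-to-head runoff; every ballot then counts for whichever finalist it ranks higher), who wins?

Round 1 first-place votes: Farid 8, Hiro 16, Priya 18, Omar 0, Alice 0. Priya and Hiro advance.
Runoff: Priya is ranked above Hiro on 18 ballots, Hiro above Priya on 24.

Hiro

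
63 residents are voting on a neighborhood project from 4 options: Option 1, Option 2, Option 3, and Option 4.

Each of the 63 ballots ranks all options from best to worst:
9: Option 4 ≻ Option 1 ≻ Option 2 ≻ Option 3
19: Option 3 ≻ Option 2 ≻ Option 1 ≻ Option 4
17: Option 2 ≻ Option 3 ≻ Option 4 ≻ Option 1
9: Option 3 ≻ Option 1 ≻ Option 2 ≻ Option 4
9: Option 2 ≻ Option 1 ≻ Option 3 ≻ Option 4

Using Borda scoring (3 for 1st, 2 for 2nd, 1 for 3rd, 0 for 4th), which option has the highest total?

Option 2

Option 1: 9×2 + 19×1 + 17×0 + 9×2 + 9×2 = 73
Option 2: 9×1 + 19×2 + 17×3 + 9×1 + 9×3 = 134
Option 3: 9×0 + 19×3 + 17×2 + 9×3 + 9×1 = 127
Option 4: 9×3 + 19×0 + 17×1 + 9×0 + 9×0 = 44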